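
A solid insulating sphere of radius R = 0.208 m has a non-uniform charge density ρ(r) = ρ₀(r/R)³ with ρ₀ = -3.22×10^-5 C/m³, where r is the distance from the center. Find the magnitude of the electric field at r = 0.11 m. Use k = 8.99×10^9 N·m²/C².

E = 9.86e3 V/m

By spherical symmetry E is radial; choose a Gaussian sphere of radius r = 0.11 m (r < R).
Q_enc = ∫₀^r ρ(r')·4πr'² dr' = (4πρ₀/R³) ∫₀^r r'^5 dr' = 4πρ₀ r^6/(6·R³) = -1.328×10^-8 C.
Since E is radial and uniform over the Gaussian sphere, Φ = E·4πr² = Q_enc/ε₀.
E = k|Q_enc|/r² = (8.99×10^9)(1.328×10^-8)/(0.11)² = 9.86×10^3 N/C.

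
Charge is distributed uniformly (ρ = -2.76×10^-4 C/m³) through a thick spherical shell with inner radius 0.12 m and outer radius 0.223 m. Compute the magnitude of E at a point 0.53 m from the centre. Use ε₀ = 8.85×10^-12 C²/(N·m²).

Symmetry ⇒ E = E(r) r̂. Gaussian sphere of radius r = 0.53 m (r > 0.223 m, enclosing the whole shell).
Q_enc = ρ·(4π/3)(b³ − a³) = (-2.76×10^-4)·(4π/3)·((0.223)³ − (0.12)³) = -1.082×10^-5 C.
Gauss's law: E·4πr² = Q_enc/ε₀.
E = |Q_enc|/(4πε₀r²) = (1.082×10^-5)/(4π·8.85×10^-12·(0.53)²) = 3.46e5 N/C.

|E| = 3.46e5 N/C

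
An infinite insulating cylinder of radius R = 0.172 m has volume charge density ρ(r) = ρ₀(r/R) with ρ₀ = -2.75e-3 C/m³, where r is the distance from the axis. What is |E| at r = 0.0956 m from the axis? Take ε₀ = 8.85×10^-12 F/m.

E = 5.50×10^6 V/m

Choose a coaxial cylinder of radius r = 0.0956 m (arbitrary length L) as the Gaussian surface (r < R).
Integrating ρ over the cross-section to radius r: λ_enc = (2πρ₀/R) ∫₀^r r'^2 dr' = 2πρ₀ r^3/(3·R) = -2.926×10^-5 C/m.
Gauss's law: E·2πrL = λ_enc L/ε₀.
E = |λ_enc|/(2πε₀r) = (2.926×10^-5)/(2π·8.85×10^-12·0.0956) = 5.50×10^6 N/C.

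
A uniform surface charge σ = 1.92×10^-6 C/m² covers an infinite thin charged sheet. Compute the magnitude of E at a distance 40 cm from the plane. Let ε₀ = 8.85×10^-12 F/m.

The symmetry is planar: E is normal to the sheet and the same magnitude on both sides. Take a pillbox straddling the sheet with end-cap area A.
Only the two end caps contribute flux: Φ = 2EA. With Q_enc = σA, Gauss's law gives E = |σ|/(2ε₀).
E = |σ|/(2ε₀) = (1.92e-6)/(2·8.85×10^-12) = 1.08e5 N/C.

E ≈ 1.08×10^5 N/C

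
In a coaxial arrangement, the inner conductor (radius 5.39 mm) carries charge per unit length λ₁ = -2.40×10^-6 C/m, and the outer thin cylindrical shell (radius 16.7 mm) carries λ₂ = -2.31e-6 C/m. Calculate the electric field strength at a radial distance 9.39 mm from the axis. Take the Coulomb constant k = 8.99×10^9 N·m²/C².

Take a coaxial cylindrical Gaussian surface of radius r = 9.39 mm and length L (between the conductors, 5.39 mm < r < 16.7 mm).
The shell at 16.7 mm lies outside the Gaussian surface, so λ_enc = λ₁ = -2.40e-6 C/m.
By Gauss's law (flux through the curved wall only), E·2πrL = λ_enc L/ε₀.
E = 2k|λ_enc|/r = 2(8.99×10^9)(2.40×10^-6)/(0.00939) = 4.60×10^6 N/C.

4.60×10^6 N/C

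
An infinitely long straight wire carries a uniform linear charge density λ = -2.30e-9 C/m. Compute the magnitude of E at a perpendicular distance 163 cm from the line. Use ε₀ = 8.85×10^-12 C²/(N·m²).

Take a coaxial cylindrical Gaussian surface of radius r = 163 cm and length L.
Q_enc = λL, so λ_enc = -2.30e-9 C/m.
Since E is radial and uniform over the curved surface, Φ = E·2πrL = Q_enc/ε₀ = λ_enc L/ε₀.
E = |λ_enc|/(2πε₀r) = (2.30e-9)/(2π·8.85×10^-12·1.63) = 25.4 N/C.

|E| ≈ 25.4 N/C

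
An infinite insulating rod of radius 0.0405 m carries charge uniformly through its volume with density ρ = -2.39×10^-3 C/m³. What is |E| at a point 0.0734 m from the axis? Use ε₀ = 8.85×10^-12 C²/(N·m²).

Choose a coaxial cylinder of radius r = 0.0734 m (arbitrary length L) as the Gaussian surface (r > 0.0405 m, full cross-section enclosed).
λ_enc = ρ·πR² = (-2.39e-3)π(0.0405)² = -1.232e-5 C/m.
Gauss's law: E·2πrL = λ_enc L/ε₀.
E = |λ_enc|/(2πε₀r) = (1.232×10^-5)/(2π·8.85×10^-12·0.0734) = 3.02e6 N/C.

E = 3.02e6 V/m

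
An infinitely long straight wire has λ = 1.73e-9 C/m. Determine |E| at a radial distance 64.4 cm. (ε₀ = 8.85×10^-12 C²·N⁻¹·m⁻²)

|E| ≈ 48.3 N/C

Take a coaxial cylindrical Gaussian surface of radius r = 64.4 cm and length L.
Q_enc = λL, so λ_enc = 1.73×10^-9 C/m.
By Gauss's law (flux through the curved wall only), E·2πrL = λ_enc L/ε₀.
E = |λ_enc|/(2πε₀r) = (1.73×10^-9)/(2π·8.85×10^-12·0.644) = 48.3 N/C.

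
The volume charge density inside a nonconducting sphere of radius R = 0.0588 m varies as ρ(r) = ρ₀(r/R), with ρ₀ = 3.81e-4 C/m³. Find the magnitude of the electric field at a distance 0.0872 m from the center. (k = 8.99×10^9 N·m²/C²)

Use a concentric Gaussian sphere at r = 0.0872 m (r > R, all charge enclosed).
Q_enc = 4π ∫₀^R ρ₀(r'/R)^1 r'² dr' = 4πρ₀R³/4 = 2.433×10^-7 C.
Since E is radial and uniform over the Gaussian sphere, Φ = E·4πr² = Q_enc/ε₀.
E = k|Q_enc|/r² = (8.99×10^9)(2.433×10^-7)/(0.0872)² = 2.88×10^5 N/C.

2.88×10^5 N/C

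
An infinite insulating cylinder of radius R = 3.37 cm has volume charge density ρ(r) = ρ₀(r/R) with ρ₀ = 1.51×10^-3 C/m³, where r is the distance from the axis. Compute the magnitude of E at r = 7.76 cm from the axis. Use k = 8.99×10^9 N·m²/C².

E = 8.32×10^5 N/C

Choose a coaxial cylinder of radius r = 7.76 cm (arbitrary length L) as the Gaussian surface (r > R, full charge per length enclosed).
λ_enc = 2π ∫₀^R ρ₀(r'/R)^1 r' dr' = 2πρ₀R²/3 = 3.592×10^-6 C/m.
By Gauss's law (flux through the curved wall only), E·2πrL = λ_enc L/ε₀.
E = 2k|λ_enc|/r = 2(8.99×10^9)(3.592e-6)/(0.0776) = 8.32×10^5 N/C.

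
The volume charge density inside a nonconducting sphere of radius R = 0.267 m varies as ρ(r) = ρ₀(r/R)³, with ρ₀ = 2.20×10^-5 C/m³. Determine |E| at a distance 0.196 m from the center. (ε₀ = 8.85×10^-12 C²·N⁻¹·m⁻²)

Symmetry ⇒ E = E(r) r̂. Gaussian sphere of radius r = 0.196 m (r < R).
Integrate the density: Q_enc = 4π ∫₀^r ρ₀(r'/R)^3 r'² dr' = 4πρ₀ r^6/(6·R³) = 1.372×10^-7 C.
By Gauss's law, ∮E·dA = E·4πr² = Q_enc/ε₀.
E = |Q_enc|/(4πε₀r²) = (1.372×10^-7)/(4π·8.85×10^-12·(0.196)²) = 3.21e4 N/C.

3.21×10^4 V/m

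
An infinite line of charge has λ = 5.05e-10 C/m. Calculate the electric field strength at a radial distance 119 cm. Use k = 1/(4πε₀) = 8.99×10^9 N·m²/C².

Choose a coaxial cylinder of radius r = 119 cm (arbitrary length L) as the Gaussian surface.
Q_enc = λL, so λ_enc = 5.05×10^-10 C/m.
Applying ∮E·dA = Q_enc/ε₀ with the end caps contributing no flux:
E = 2k|λ_enc|/r = 2(8.99×10^9)(5.05×10^-10)/(1.19) = 7.63 N/C.

|E| ≈ 7.63 N/C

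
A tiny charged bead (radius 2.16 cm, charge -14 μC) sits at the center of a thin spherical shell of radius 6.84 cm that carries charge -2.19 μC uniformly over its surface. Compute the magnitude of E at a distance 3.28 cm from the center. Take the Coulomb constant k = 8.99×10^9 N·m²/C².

Take a concentric spherical Gaussian surface of radius r = 3.28 cm (between the bodies, 2.16 cm < r < 6.84 cm).
The shell at 6.84 cm lies outside the Gaussian surface, so Q_enc = -14 μC = -1.40×10^-5 C.
Gauss's law: E·4πr² = Q_enc/ε₀.
E = k|Q_enc|/r² = (8.99×10^9)(1.40×10^-5)/(0.0328)² = 1.17×10^8 N/C.

E ≈ 1.17e8 V/m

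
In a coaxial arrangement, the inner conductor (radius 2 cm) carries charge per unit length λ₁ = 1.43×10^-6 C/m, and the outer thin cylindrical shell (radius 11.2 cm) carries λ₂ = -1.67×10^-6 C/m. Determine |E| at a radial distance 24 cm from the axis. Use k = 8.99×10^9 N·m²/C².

E ≈ 1.80×10^4 N/C

Coaxial Gaussian cylinder, radius r = 24 cm, length L (r > 11.2 cm, enclosing both).
λ_enc = λ₁ + λ₂ = (1.43×10^-6) + (-1.67×10^-6) = -2.40×10^-7 C/m.
Gauss's law: E·2πrL = λ_enc L/ε₀.
E = 2k|λ_enc|/r = 2(8.99×10^9)(2.40×10^-7)/(0.24) = 1.80×10^4 N/C.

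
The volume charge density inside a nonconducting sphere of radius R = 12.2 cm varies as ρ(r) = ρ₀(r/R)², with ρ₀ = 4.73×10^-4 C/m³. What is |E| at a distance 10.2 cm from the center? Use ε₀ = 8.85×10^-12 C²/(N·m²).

Take a concentric spherical Gaussian surface of radius r = 10.2 cm (r < R).
Integrate the density: Q_enc = 4π ∫₀^r ρ₀(r'/R)^2 r'² dr' = 4πρ₀ r^5/(5·R²) = 8.818e-7 C.
Since E is radial and uniform over the Gaussian sphere, Φ = E·4πr² = Q_enc/ε₀.
E = |Q_enc|/(4πε₀r²) = (8.818×10^-7)/(4π·8.85×10^-12·(0.102)²) = 7.62e5 N/C.

E = 7.62×10^5 N/C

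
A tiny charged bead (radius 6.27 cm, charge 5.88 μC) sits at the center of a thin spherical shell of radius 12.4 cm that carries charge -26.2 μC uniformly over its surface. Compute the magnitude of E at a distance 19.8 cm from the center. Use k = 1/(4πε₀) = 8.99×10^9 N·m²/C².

E ≈ 4.66e6 V/m

Symmetry ⇒ E = E(r) r̂. Gaussian sphere of radius r = 19.8 cm (r > 12.4 cm, enclosing both).
Q_enc = (5.88 μC) + (-26.2 μC) = -2.032e-5 C.
Gauss's law: E·4πr² = Q_enc/ε₀.
E = k|Q_enc|/r² = (8.99×10^9)(2.032e-5)/(0.198)² = 4.66×10^6 N/C.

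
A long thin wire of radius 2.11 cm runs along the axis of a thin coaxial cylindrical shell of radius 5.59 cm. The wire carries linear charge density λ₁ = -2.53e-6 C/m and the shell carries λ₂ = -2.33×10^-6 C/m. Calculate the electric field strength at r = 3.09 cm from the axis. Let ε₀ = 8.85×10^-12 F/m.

Choose a coaxial cylinder of radius r = 3.09 cm (arbitrary length L) as the Gaussian surface (between the conductors, 2.11 cm < r < 5.59 cm).
The shell at 5.59 cm lies outside the Gaussian surface, so λ_enc = λ₁ = -2.53×10^-6 C/m.
Gauss's law: E·2πrL = λ_enc L/ε₀.
E = |λ_enc|/(2πε₀r) = (2.53×10^-6)/(2π·8.85×10^-12·0.0309) = 1.47×10^6 N/C.

|E| ≈ 1.47×10^6 V/m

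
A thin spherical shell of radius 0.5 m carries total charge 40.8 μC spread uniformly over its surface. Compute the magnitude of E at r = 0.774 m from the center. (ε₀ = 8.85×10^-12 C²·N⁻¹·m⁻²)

|E| ≈ 6.12e5 N/C

Use a concentric Gaussian sphere at r = 0.774 m (r > 0.5 m).
The entire shell is enclosed: Q_enc = 4.08e-5 C.
By Gauss's law, ∮E·dA = E·4πr² = Q_enc/ε₀.
E = |Q_enc|/(4πε₀r²) = (4.08×10^-5)/(4π·8.85×10^-12·(0.774)²) = 6.12×10^5 N/C.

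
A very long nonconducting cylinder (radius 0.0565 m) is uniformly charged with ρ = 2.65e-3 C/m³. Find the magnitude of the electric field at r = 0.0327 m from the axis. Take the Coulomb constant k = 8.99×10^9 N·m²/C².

E ≈ 4.89e6 N/C

Choose a coaxial cylinder of radius r = 0.0327 m (arbitrary length L) as the Gaussian surface (r < R).
Enclosed charge per unit length: λ_enc = ρ·πr² = (2.65×10^-3)π(0.0327)² = 8.902×10^-6 C/m.
By Gauss's law (flux through the curved wall only), E·2πrL = λ_enc L/ε₀.
E = 2k|λ_enc|/r = 2(8.99×10^9)(8.902×10^-6)/(0.0327) = 4.89×10^6 N/C.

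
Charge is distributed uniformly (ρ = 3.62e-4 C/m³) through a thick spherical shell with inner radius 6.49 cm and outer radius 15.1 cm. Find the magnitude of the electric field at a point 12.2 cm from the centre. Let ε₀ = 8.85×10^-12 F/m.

E ≈ 1.41×10^6 N/C

Symmetry ⇒ E = E(r) r̂. Gaussian sphere of radius r = 12.2 cm (within the shell material, 6.49 cm < r < 15.1 cm).
Only the shell between 6.49 cm and r is enclosed: Q_enc = ρ·(4π/3)(r³ − a³) = (3.62×10^-4)·(4π/3)·((0.122)³ − (0.0649)³) = 2.339×10^-6 C.
Applying ∮E·dA = Q_enc/ε₀ with Φ = E(4πr²):
E = |Q_enc|/(4πε₀r²) = (2.339e-6)/(4π·8.85×10^-12·(0.122)²) = 1.41e6 N/C.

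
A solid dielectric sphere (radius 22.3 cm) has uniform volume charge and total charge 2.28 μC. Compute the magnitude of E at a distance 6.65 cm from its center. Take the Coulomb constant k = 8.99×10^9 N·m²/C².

Symmetry ⇒ E = E(r) r̂. Gaussian sphere of radius r = 6.65 cm (r < R).
For a uniform sphere the enclosed fraction is (r/R)³, so Q_enc = (2.28 μC)(0.0665/0.223)³ = 6.046×10^-8 C.
Applying ∮E·dA = Q_enc/ε₀ with Φ = E(4πr²):
E = k|Q_enc|/r² = (8.99×10^9)(6.046×10^-8)/(0.0665)² = 1.23×10^5 N/C.

E = 1.23×10^5 N/C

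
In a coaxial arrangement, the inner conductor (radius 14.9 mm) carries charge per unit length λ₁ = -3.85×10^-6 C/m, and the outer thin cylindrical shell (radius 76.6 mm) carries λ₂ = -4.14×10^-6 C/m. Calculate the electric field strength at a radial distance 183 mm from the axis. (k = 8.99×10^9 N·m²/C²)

Take a coaxial cylindrical Gaussian surface of radius r = 183 mm and length L (r > 76.6 mm, enclosing both).
λ_enc = λ₁ + λ₂ = (-3.85e-6) + (-4.14×10^-6) = -7.99×10^-6 C/m.
By Gauss's law (flux through the curved wall only), E·2πrL = λ_enc L/ε₀.
E = 2k|λ_enc|/r = 2(8.99×10^9)(7.99e-6)/(0.183) = 7.85×10^5 N/C.

|E| = 7.85×10^5 V/m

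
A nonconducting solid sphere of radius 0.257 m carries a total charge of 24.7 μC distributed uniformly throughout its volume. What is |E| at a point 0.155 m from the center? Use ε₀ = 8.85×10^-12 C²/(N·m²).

|E| = 2.03e6 N/C

Take a concentric spherical Gaussian surface of radius r = 0.155 m (r < R).
Only the charge within r is enclosed: Q_enc = Q·(r/R)³ = (24.7 μC)·(0.155 m/0.257 m)³ = 5.419×10^-6 C.
Since E is radial and uniform over the Gaussian sphere, Φ = E·4πr² = Q_enc/ε₀.
E = |Q_enc|/(4πε₀r²) = (5.419×10^-6)/(4π·8.85×10^-12·(0.155)²) = 2.03×10^6 N/C.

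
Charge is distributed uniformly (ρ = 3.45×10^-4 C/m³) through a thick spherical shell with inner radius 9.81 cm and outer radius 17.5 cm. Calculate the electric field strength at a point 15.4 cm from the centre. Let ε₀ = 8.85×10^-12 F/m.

|E| = 1.48×10^6 V/m

Use a concentric Gaussian sphere at r = 15.4 cm (within the shell material, 9.81 cm < r < 17.5 cm).
Only the shell between 9.81 cm and r is enclosed: Q_enc = ρ·(4π/3)(r³ − a³) = (3.45×10^-4)·(4π/3)·((0.154)³ − (0.0981)³) = 3.914×10^-6 C.
Gauss's law: E·4πr² = Q_enc/ε₀.
E = |Q_enc|/(4πε₀r²) = (3.914e-6)/(4π·8.85×10^-12·(0.154)²) = 1.48×10^6 N/C.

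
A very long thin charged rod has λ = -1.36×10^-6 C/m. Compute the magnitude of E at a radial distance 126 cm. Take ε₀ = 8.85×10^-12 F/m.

Choose a coaxial cylinder of radius r = 126 cm (arbitrary length L) as the Gaussian surface.
Q_enc = λL, so λ_enc = -1.36×10^-6 C/m.
By Gauss's law (flux through the curved wall only), E·2πrL = λ_enc L/ε₀.
E = |λ_enc|/(2πε₀r) = (1.36×10^-6)/(2π·8.85×10^-12·1.26) = 1.94×10^4 N/C.

E = 1.94e4 N/C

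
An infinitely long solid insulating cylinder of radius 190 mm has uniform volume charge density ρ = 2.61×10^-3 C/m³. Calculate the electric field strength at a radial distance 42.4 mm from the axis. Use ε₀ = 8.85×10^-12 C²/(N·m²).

E ≈ 6.25e6 N/C

Coaxial Gaussian cylinder, radius r = 42.4 mm, length L (r < R).
Charge inside radius r per length L is ρ·πr²·L, so λ_enc = ρπr² = 1.474×10^-5 C/m.
Gauss's law: E·2πrL = λ_enc L/ε₀.
E = |λ_enc|/(2πε₀r) = (1.474×10^-5)/(2π·8.85×10^-12·0.0424) = 6.25×10^6 N/C.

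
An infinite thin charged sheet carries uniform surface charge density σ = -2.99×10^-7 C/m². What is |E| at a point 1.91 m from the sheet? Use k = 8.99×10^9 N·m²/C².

|E| = 1.69e4 N/C

Choose a cylindrical pillbox piercing the sheet, end faces (area A) parallel to it.
Only the two end caps contribute flux: Φ = 2EA. With Q_enc = σA, Gauss's law gives E = |σ|/(2ε₀).
E = 2πk|σ| = 2π(8.99×10^9)(2.99×10^-7) = 1.69e4 N/C.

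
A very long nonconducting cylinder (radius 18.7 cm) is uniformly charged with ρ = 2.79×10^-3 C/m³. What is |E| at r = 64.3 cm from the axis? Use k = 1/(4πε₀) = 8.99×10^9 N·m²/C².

8.57×10^6 N/C

Choose a coaxial cylinder of radius r = 64.3 cm (arbitrary length L) as the Gaussian surface (r > 18.7 cm, full cross-section enclosed).
λ_enc = ρ·πR² = (2.79×10^-3)π(0.187)² = 3.065×10^-4 C/m.
Since E is radial and uniform over the curved surface, Φ = E·2πrL = Q_enc/ε₀ = λ_enc L/ε₀.
E = 2k|λ_enc|/r = 2(8.99×10^9)(3.065e-4)/(0.643) = 8.57×10^6 N/C.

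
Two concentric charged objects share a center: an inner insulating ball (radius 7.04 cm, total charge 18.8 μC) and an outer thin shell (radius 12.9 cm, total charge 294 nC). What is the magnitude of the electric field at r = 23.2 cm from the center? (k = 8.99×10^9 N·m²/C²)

|E| ≈ 3.19×10^6 N/C

Use a concentric Gaussian sphere at r = 23.2 cm (r > 12.9 cm, enclosing both).
Q_enc = (18.8 μC) + (294 nC) = 1.909×10^-5 C.
Since E is radial and uniform over the Gaussian sphere, Φ = E·4πr² = Q_enc/ε₀.
E = k|Q_enc|/r² = (8.99×10^9)(1.909e-5)/(0.232)² = 3.19×10^6 N/C.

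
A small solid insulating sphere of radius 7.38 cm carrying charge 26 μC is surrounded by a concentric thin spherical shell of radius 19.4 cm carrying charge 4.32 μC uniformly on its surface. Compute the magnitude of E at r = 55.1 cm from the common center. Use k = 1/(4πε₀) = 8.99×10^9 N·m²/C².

Take a concentric spherical Gaussian surface of radius r = 55.1 cm (r > 19.4 cm, enclosing both).
Q_enc = (26 μC) + (4.32 μC) = 3.032e-5 C.
By Gauss's law, ∮E·dA = E·4πr² = Q_enc/ε₀.
E = k|Q_enc|/r² = (8.99×10^9)(3.032e-5)/(0.551)² = 8.98×10^5 N/C.

|E| ≈ 8.98e5 N/C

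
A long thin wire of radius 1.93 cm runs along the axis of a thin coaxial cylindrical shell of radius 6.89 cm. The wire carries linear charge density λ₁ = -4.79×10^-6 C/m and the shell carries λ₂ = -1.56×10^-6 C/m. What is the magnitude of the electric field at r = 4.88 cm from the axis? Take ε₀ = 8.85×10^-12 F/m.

|E| ≈ 1.77e6 N/C

Choose a coaxial cylinder of radius r = 4.88 cm (arbitrary length L) as the Gaussian surface (between the conductors, 1.93 cm < r < 6.89 cm).
The shell at 6.89 cm lies outside the Gaussian surface, so λ_enc = λ₁ = -4.79e-6 C/m.
Applying ∮E·dA = Q_enc/ε₀ with the end caps contributing no flux:
E = |λ_enc|/(2πε₀r) = (4.79e-6)/(2π·8.85×10^-12·0.0488) = 1.77×10^6 N/C.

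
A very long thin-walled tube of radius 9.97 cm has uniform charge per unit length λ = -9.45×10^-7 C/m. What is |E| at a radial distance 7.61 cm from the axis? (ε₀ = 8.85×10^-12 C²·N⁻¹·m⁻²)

Coaxial Gaussian cylinder, radius r = 7.61 cm, length L (r < 9.97 cm, inside the shell).
All the surface charge lies outside this cylinder: Q_enc = 0, hence E = 0.

E = 0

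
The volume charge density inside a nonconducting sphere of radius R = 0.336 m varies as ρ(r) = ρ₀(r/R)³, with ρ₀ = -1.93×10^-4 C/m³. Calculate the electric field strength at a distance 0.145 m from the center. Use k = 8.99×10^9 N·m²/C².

|E| ≈ 4.23e4 N/C

Symmetry ⇒ E = E(r) r̂. Gaussian sphere of radius r = 0.145 m (r < R).
Q_enc = ∫₀^r ρ(r')·4πr'² dr' = (4πρ₀/R³) ∫₀^r r'^5 dr' = 4πρ₀ r^6/(6·R³) = -9.904×10^-8 C.
Since E is radial and uniform over the Gaussian sphere, Φ = E·4πr² = Q_enc/ε₀.
E = k|Q_enc|/r² = (8.99×10^9)(9.904e-8)/(0.145)² = 4.23×10^4 N/C.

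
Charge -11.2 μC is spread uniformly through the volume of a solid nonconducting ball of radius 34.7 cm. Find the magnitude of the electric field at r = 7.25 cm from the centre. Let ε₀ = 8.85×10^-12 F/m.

|E| ≈ 1.75×10^5 N/C

Use a concentric Gaussian sphere at r = 7.25 cm (r < R).
Only the charge within r is enclosed: Q_enc = Q·(r/R)³ = (-11.2 μC)·(7.25 cm/34.7 cm)³ = -1.022×10^-7 C.
Gauss's law: E·4πr² = Q_enc/ε₀.
E = |Q_enc|/(4πε₀r²) = (1.022×10^-7)/(4π·8.85×10^-12·(0.0725)²) = 1.75e5 N/C.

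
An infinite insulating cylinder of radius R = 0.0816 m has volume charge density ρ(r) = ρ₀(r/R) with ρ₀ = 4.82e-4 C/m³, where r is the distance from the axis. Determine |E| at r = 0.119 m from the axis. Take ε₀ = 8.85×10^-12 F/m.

Take a coaxial cylindrical Gaussian surface of radius r = 0.119 m and length L (r > R, full charge per length enclosed).
λ_enc = 2π ∫₀^R ρ₀(r'/R)^1 r' dr' = 2πρ₀R²/3 = 6.722×10^-6 C/m.
Applying ∮E·dA = Q_enc/ε₀ with the end caps contributing no flux:
E = |λ_enc|/(2πε₀r) = (6.722×10^-6)/(2π·8.85×10^-12·0.119) = 1.02×10^6 N/C.

E ≈ 1.02×10^6 N/C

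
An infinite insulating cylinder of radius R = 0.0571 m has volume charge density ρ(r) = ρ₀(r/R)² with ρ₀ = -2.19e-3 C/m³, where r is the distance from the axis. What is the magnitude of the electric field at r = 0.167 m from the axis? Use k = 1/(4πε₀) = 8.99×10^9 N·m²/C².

Coaxial Gaussian cylinder, radius r = 0.167 m, length L (r > R, full charge per length enclosed).
λ_enc = 2π ∫₀^R ρ₀(r'/R)^2 r' dr' = 2πρ₀R²/4 = -1.122×10^-5 C/m.
Gauss's law: E·2πrL = λ_enc L/ε₀.
E = 2k|λ_enc|/r = 2(8.99×10^9)(1.122×10^-5)/(0.167) = 1.21e6 N/C.

|E| = 1.21×10^6 V/m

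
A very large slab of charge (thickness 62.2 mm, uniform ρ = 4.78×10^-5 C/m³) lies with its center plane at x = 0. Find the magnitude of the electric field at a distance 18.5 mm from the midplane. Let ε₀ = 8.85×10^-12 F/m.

|E| = 9.99e4 V/m

By symmetry E is perpendicular to the slab. A Gaussian pillbox from −18.5 mm to +18.5 mm (face area A) lies entirely within the slab.
Q_enc = ρ·(2x)·A and flux = 2EA, so 2EA = 2ρxA/ε₀ ⇒ E = |ρ|x/ε₀.
E = (4.78×10^-5)(0.0185)/(8.85×10^-12) = 9.99×10^4 N/C.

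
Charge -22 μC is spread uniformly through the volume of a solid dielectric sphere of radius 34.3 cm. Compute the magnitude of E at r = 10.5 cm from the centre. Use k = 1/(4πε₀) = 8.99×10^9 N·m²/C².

|E| ≈ 5.15e5 V/m

Symmetry ⇒ E = E(r) r̂. Gaussian sphere of radius r = 10.5 cm (r < R).
Only the charge within r is enclosed: Q_enc = Q·(r/R)³ = (-22 μC)·(10.5 cm/34.3 cm)³ = -6.311×10^-7 C.
Applying ∮E·dA = Q_enc/ε₀ with Φ = E(4πr²):
E = k|Q_enc|/r² = (8.99×10^9)(6.311×10^-7)/(0.105)² = 5.15×10^5 N/C.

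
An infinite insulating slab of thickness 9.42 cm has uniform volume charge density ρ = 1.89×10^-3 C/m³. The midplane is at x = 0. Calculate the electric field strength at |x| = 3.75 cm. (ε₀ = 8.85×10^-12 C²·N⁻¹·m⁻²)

8.01×10^6 V/m

By symmetry E is perpendicular to the slab. A Gaussian pillbox from −3.75 cm to +3.75 cm (face area A) lies entirely within the slab.
Q_enc = ρ·(2x)·A and flux = 2EA, so 2EA = 2ρxA/ε₀ ⇒ E = |ρ|x/ε₀.
E = (1.89×10^-3)(0.0375)/(8.85×10^-12) = 8.01×10^6 N/C.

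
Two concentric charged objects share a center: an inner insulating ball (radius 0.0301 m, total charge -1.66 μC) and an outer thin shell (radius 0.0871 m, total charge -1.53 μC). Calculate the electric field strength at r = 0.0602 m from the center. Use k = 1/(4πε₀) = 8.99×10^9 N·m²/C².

E ≈ 4.12e6 V/m

Use a concentric Gaussian sphere at r = 0.0602 m (between the bodies, 0.0301 m < r < 0.0871 m).
The shell at 0.0871 m lies outside the Gaussian surface, so Q_enc = -1.66 μC = -1.66×10^-6 C.
Applying ∮E·dA = Q_enc/ε₀ with Φ = E(4πr²):
E = k|Q_enc|/r² = (8.99×10^9)(1.66×10^-6)/(0.0602)² = 4.12×10^6 N/C.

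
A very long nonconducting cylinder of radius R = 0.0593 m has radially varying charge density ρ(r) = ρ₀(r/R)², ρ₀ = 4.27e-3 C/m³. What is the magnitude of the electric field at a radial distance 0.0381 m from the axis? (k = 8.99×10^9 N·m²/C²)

By cylindrical symmetry E is radial; use a coaxial Gaussian cylinder of radius 0.0381 m and length L (r < R).
Integrating ρ over the cross-section to radius r: λ_enc = (2πρ₀/R²) ∫₀^r r'^3 dr' = 2πρ₀ r^4/(4·R²) = 4.019×10^-6 C/m.
By Gauss's law (flux through the curved wall only), E·2πrL = λ_enc L/ε₀.
E = 2k|λ_enc|/r = 2(8.99×10^9)(4.019e-6)/(0.0381) = 1.90×10^6 N/C.

|E| ≈ 1.90×10^6 V/m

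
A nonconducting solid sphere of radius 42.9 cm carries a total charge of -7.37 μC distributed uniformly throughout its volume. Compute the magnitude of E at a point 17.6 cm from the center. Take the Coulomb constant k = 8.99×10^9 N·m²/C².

Use a concentric Gaussian sphere at r = 17.6 cm (r < R).
For a uniform sphere the enclosed fraction is (r/R)³, so Q_enc = (-7.37 μC)(0.176/0.429)³ = -5.089e-7 C.
By Gauss's law, ∮E·dA = E·4πr² = Q_enc/ε₀.
E = k|Q_enc|/r² = (8.99×10^9)(5.089×10^-7)/(0.176)² = 1.48×10^5 N/C.

|E| ≈ 1.48×10^5 N/C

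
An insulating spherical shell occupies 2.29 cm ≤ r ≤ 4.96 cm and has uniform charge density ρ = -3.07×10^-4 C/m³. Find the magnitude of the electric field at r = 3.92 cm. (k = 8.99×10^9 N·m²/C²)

Take a concentric spherical Gaussian surface of radius r = 3.92 cm (within the shell material, 2.29 cm < r < 4.96 cm).
Enclosed charge is the volume from a to r: Q_enc = (4π/3)ρ(r³ − a³) = -6.202×10^-8 C.
Applying ∮E·dA = Q_enc/ε₀ with Φ = E(4πr²):
E = k|Q_enc|/r² = (8.99×10^9)(6.202e-8)/(0.0392)² = 3.63×10^5 N/C.

3.63×10^5 N/C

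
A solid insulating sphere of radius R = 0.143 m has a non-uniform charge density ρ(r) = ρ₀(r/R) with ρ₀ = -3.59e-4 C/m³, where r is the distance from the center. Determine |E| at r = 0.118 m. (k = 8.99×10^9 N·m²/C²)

Symmetry ⇒ E = E(r) r̂. Gaussian sphere of radius r = 0.118 m (r < R).
Q_enc = ∫₀^r ρ(r')·4πr'² dr' = (4πρ₀/R) ∫₀^r r'^3 dr' = 4πρ₀ r^4/(4·R) = -1.529×10^-6 C.
Gauss's law: E·4πr² = Q_enc/ε₀.
E = k|Q_enc|/r² = (8.99×10^9)(1.529×10^-6)/(0.118)² = 9.87e5 N/C.

E = 9.87e5 N/C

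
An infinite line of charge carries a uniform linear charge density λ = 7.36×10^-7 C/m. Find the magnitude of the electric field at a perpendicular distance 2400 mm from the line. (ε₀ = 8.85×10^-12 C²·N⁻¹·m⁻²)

By cylindrical symmetry E is radial; use a coaxial Gaussian cylinder of radius 2400 mm and length L.
Q_enc = λL, so λ_enc = 7.36×10^-7 C/m.
Applying ∮E·dA = Q_enc/ε₀ with the end caps contributing no flux:
E = |λ_enc|/(2πε₀r) = (7.36×10^-7)/(2π·8.85×10^-12·2.4) = 5.51×10^3 N/C.

E = 5.51×10^3 V/m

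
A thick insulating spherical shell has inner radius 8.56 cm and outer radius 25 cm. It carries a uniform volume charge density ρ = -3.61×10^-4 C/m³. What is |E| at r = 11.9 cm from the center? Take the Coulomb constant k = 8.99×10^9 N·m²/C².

E ≈ 1.02e6 N/C

Symmetry ⇒ E = E(r) r̂. Gaussian sphere of radius r = 11.9 cm (within the shell material, 8.56 cm < r < 25 cm).
Enclosed charge is the volume from a to r: Q_enc = (4π/3)ρ(r³ − a³) = -1.60×10^-6 C.
By Gauss's law, ∮E·dA = E·4πr² = Q_enc/ε₀.
E = k|Q_enc|/r² = (8.99×10^9)(1.60e-6)/(0.119)² = 1.02×10^6 N/C.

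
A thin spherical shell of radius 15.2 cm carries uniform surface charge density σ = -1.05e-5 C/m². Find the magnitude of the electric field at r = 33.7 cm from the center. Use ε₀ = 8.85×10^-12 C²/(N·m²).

By spherical symmetry E is radial; choose a Gaussian sphere of radius r = 33.7 cm (r > 15.2 cm).
The entire shell is enclosed: Q_enc = σ·4πR² = (-1.05×10^-5)·4π·(0.152)² = -3.049×10^-6 C.
Applying ∮E·dA = Q_enc/ε₀ with Φ = E(4πr²):
E = |Q_enc|/(4πε₀r²) = (3.049×10^-6)/(4π·8.85×10^-12·(0.337)²) = 2.41×10^5 N/C.

E ≈ 2.41×10^5 V/m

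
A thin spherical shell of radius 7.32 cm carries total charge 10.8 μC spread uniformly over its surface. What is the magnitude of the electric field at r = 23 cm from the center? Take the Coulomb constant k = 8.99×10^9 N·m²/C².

Take a concentric spherical Gaussian surface of radius r = 23 cm (r > 7.32 cm).
The entire shell is enclosed: Q_enc = 1.08×10^-5 C.
Applying ∮E·dA = Q_enc/ε₀ with Φ = E(4πr²):
E = k|Q_enc|/r² = (8.99×10^9)(1.08e-5)/(0.23)² = 1.84e6 N/C.

|E| ≈ 1.84e6 N/C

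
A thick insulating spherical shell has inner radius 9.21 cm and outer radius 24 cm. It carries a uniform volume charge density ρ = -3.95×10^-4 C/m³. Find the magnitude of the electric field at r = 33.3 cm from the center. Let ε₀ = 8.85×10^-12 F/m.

|E| = 1.75e6 N/C

Use a concentric Gaussian sphere at r = 33.3 cm (r > 24 cm, enclosing the whole shell).
Q_enc = ρ·(4π/3)(b³ − a³) = (-3.95×10^-4)·(4π/3)·((0.24)³ − (0.0921)³) = -2.158×10^-5 C.
Since E is radial and uniform over the Gaussian sphere, Φ = E·4πr² = Q_enc/ε₀.
E = |Q_enc|/(4πε₀r²) = (2.158e-5)/(4π·8.85×10^-12·(0.333)²) = 1.75×10^6 N/C.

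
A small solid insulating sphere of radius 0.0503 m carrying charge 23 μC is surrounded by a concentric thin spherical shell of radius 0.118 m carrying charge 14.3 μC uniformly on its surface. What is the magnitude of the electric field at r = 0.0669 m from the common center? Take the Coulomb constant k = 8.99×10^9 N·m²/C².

By spherical symmetry E is radial; choose a Gaussian sphere of radius r = 0.0669 m (between the bodies, 0.0503 m < r < 0.118 m).
Only the inner charge is enclosed; the outer shell contributes nothing inside itself. Q_enc = 23 μC = 2.30×10^-5 C.
By Gauss's law, ∮E·dA = E·4πr² = Q_enc/ε₀.
E = k|Q_enc|/r² = (8.99×10^9)(2.30e-5)/(0.0669)² = 4.62×10^7 N/C.

E ≈ 4.62×10^7 N/C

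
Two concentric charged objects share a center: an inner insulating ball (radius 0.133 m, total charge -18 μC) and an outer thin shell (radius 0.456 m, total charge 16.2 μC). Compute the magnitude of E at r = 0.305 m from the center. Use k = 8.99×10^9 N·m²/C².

E ≈ 1.74e6 V/m

Take a concentric spherical Gaussian surface of radius r = 0.305 m (between the bodies, 0.133 m < r < 0.456 m).
Only the inner charge is enclosed; the outer shell contributes nothing inside itself. Q_enc = -18 μC = -1.80×10^-5 C.
Since E is radial and uniform over the Gaussian sphere, Φ = E·4πr² = Q_enc/ε₀.
E = k|Q_enc|/r² = (8.99×10^9)(1.80e-5)/(0.305)² = 1.74×10^6 N/C.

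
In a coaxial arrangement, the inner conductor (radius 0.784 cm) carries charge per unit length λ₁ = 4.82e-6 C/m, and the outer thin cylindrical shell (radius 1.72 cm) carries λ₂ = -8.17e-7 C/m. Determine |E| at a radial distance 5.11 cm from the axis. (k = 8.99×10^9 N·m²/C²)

|E| ≈ 1.41e6 N/C

Choose a coaxial cylinder of radius r = 5.11 cm (arbitrary length L) as the Gaussian surface (r > 1.72 cm, enclosing both).
λ_enc = λ₁ + λ₂ = (4.82×10^-6) + (-8.17×10^-7) = 4.003×10^-6 C/m.
By Gauss's law (flux through the curved wall only), E·2πrL = λ_enc L/ε₀.
E = 2k|λ_enc|/r = 2(8.99×10^9)(4.003×10^-6)/(0.0511) = 1.41×10^6 N/C.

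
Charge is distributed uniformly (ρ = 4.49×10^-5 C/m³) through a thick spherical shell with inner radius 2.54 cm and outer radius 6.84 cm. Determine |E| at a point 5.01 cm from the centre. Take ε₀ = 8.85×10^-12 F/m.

By spherical symmetry E is radial; choose a Gaussian sphere of radius r = 5.01 cm (within the shell material, 2.54 cm < r < 6.84 cm).
Only the shell between 2.54 cm and r is enclosed: Q_enc = ρ·(4π/3)(r³ − a³) = (4.49×10^-5)·(4π/3)·((0.0501)³ − (0.0254)³) = 2.057×10^-8 C.
Since E is radial and uniform over the Gaussian sphere, Φ = E·4πr² = Q_enc/ε₀.
E = |Q_enc|/(4πε₀r²) = (2.057×10^-8)/(4π·8.85×10^-12·(0.0501)²) = 7.37e4 N/C.

E = 7.37e4 V/m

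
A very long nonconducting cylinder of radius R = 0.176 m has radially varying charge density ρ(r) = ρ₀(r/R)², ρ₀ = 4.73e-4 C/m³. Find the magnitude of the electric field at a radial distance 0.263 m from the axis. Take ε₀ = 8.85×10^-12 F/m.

|E| = 1.57e6 V/m

Choose a coaxial cylinder of radius r = 0.263 m (arbitrary length L) as the Gaussian surface (r > R, full charge per length enclosed).
λ_enc = 2π ∫₀^R ρ₀(r'/R)^2 r' dr' = 2πρ₀R²/4 = 2.301e-5 C/m.
By Gauss's law (flux through the curved wall only), E·2πrL = λ_enc L/ε₀.
E = |λ_enc|/(2πε₀r) = (2.301×10^-5)/(2π·8.85×10^-12·0.263) = 1.57e6 N/C.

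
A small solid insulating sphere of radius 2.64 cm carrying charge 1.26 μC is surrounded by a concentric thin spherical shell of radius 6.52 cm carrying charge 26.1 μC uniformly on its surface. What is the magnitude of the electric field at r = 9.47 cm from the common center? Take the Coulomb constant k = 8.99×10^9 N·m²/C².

Use a concentric Gaussian sphere at r = 9.47 cm (r > 6.52 cm, enclosing both).
Q_enc = (1.26 μC) + (26.1 μC) = 2.736e-5 C.
Gauss's law: E·4πr² = Q_enc/ε₀.
E = k|Q_enc|/r² = (8.99×10^9)(2.736e-5)/(0.0947)² = 2.74×10^7 N/C.

|E| ≈ 2.74e7 N/C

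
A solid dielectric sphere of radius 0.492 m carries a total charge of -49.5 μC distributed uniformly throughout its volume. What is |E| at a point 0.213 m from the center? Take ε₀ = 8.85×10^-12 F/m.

Take a concentric spherical Gaussian surface of radius r = 0.213 m (r < R).
Only the charge within r is enclosed: Q_enc = Q·(r/R)³ = (-49.5 μC)·(0.213 m/0.492 m)³ = -4.017×10^-6 C.
By Gauss's law, ∮E·dA = E·4πr² = Q_enc/ε₀.
E = |Q_enc|/(4πε₀r²) = (4.017×10^-6)/(4π·8.85×10^-12·(0.213)²) = 7.96e5 N/C.

|E| ≈ 7.96e5 V/m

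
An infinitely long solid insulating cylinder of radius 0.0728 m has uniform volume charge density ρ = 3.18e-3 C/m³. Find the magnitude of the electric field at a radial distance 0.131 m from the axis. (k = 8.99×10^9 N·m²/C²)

7.27×10^6 V/m

Coaxial Gaussian cylinder, radius r = 0.131 m, length L (r > 0.0728 m, full cross-section enclosed).
λ_enc = ρ·πR² = (3.18×10^-3)π(0.0728)² = 5.295e-5 C/m.
Since E is radial and uniform over the curved surface, Φ = E·2πrL = Q_enc/ε₀ = λ_enc L/ε₀.
E = 2k|λ_enc|/r = 2(8.99×10^9)(5.295×10^-5)/(0.131) = 7.27e6 N/C.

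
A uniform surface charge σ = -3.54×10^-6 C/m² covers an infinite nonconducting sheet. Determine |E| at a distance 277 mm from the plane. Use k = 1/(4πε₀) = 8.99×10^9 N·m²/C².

The symmetry is planar: E is normal to the sheet and the same magnitude on both sides. Take a pillbox straddling the sheet with end-cap area A.
Flux Φ = 2EA and Q_enc = σA, so 2EA = σA/ε₀ ⇒ E = |σ|/(2ε₀), independent of distance.
E = 2πk|σ| = 2π(8.99×10^9)(3.54e-6) = 2.00×10^5 N/C.

2.00×10^5 V/m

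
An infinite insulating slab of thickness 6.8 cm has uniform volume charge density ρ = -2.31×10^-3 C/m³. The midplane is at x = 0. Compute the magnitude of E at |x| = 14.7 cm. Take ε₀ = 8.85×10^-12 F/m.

The point |x| = 14.7 cm lies outside the slab (half-thickness 0.034 m). A symmetric pillbox spanning the full slab encloses Q_enc = ρ·d·A.
Flux = 2EA ⇒ E = |ρ|d/(2ε₀), independent of distance outside.
E = (2.31e-3)(0.068)/(2·8.85×10^-12) = 8.87×10^6 N/C.

|E| ≈ 8.87×10^6 N/C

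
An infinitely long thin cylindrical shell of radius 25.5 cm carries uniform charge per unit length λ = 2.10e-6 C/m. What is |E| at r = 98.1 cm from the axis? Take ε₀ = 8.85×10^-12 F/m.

3.85e4 N/C

Choose a coaxial cylinder of radius r = 98.1 cm (arbitrary length L) as the Gaussian surface (r > 25.5 cm).
The full line charge is enclosed: λ_enc = 2.10×10^-6 C/m.
Applying ∮E·dA = Q_enc/ε₀ with the end caps contributing no flux:
E = |λ_enc|/(2πε₀r) = (2.10×10^-6)/(2π·8.85×10^-12·0.981) = 3.85×10^4 N/C.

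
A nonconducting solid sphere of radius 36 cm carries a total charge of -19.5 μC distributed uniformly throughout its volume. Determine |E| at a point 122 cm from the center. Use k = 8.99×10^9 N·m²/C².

|E| ≈ 1.18×10^5 N/C

Use a concentric Gaussian sphere at r = 122 cm (r > R, so the entire charge is enclosed).
Q_enc = -19.5 μC = -1.95×10^-5 C.
Gauss's law: E·4πr² = Q_enc/ε₀.
E = k|Q_enc|/r² = (8.99×10^9)(1.95×10^-5)/(1.22)² = 1.18×10^5 N/C.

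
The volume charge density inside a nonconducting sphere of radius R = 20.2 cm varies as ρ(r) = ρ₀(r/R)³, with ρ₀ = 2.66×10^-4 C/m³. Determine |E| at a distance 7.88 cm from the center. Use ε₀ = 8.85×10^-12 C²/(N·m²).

Take a concentric spherical Gaussian surface of radius r = 7.88 cm (r < R).
Q_enc = ∫₀^r ρ(r')·4πr'² dr' = (4πρ₀/R³) ∫₀^r r'^5 dr' = 4πρ₀ r^6/(6·R³) = 1.618×10^-8 C.
By Gauss's law, ∮E·dA = E·4πr² = Q_enc/ε₀.
E = |Q_enc|/(4πε₀r²) = (1.618e-8)/(4π·8.85×10^-12·(0.0788)²) = 2.34e4 N/C.

2.34×10^4 N/C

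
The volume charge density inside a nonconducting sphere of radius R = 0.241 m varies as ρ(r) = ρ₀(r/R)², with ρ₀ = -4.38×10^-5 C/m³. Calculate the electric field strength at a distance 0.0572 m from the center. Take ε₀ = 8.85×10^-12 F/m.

Take a concentric spherical Gaussian surface of radius r = 0.0572 m (r < R).
Q_enc = ∫₀^r ρ(r')·4πr'² dr' = (4πρ₀/R²) ∫₀^r r'^4 dr' = 4πρ₀ r^5/(5·R²) = -1.161×10^-9 C.
Since E is radial and uniform over the Gaussian sphere, Φ = E·4πr² = Q_enc/ε₀.
E = |Q_enc|/(4πε₀r²) = (1.161×10^-9)/(4π·8.85×10^-12·(0.0572)²) = 3.19e3 N/C.

3.19×10^3 V/m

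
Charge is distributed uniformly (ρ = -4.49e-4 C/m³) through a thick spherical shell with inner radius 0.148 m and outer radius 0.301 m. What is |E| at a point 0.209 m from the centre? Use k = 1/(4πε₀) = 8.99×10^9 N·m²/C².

|E| = 2.28e6 V/m

Use a concentric Gaussian sphere at r = 0.209 m (within the shell material, 0.148 m < r < 0.301 m).
Enclosed charge is the volume from a to r: Q_enc = (4π/3)ρ(r³ − a³) = -1.107e-5 C.
Applying ∮E·dA = Q_enc/ε₀ with Φ = E(4πr²):
E = k|Q_enc|/r² = (8.99×10^9)(1.107e-5)/(0.209)² = 2.28e6 N/C.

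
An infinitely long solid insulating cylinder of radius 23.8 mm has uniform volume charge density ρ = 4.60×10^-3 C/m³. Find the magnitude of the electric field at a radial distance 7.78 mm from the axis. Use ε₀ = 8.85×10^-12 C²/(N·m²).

E = 2.02×10^6 N/C

By cylindrical symmetry E is radial; use a coaxial Gaussian cylinder of radius 7.78 mm and length L (r < R).
Enclosed charge per unit length: λ_enc = ρ·πr² = (4.60e-3)π(0.00778)² = 8.747e-7 C/m.
By Gauss's law (flux through the curved wall only), E·2πrL = λ_enc L/ε₀.
E = |λ_enc|/(2πε₀r) = (8.747×10^-7)/(2π·8.85×10^-12·0.00778) = 2.02×10^6 N/C.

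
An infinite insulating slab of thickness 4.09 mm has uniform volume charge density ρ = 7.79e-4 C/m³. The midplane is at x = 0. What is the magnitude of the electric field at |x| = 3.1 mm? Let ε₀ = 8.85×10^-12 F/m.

The point |x| = 3.1 mm lies outside the slab (half-thickness 0.002045 m). A symmetric pillbox spanning the full slab encloses Q_enc = ρ·d·A.
Flux = 2EA ⇒ E = |ρ|d/(2ε₀), independent of distance outside.
E = (7.79×10^-4)(0.00409)/(2·8.85×10^-12) = 1.80×10^5 N/C.

E = 1.80e5 N/C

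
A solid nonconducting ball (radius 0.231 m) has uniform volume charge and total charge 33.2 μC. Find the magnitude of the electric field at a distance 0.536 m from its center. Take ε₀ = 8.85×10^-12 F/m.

|E| = 1.04×10^6 N/C

Symmetry ⇒ E = E(r) r̂. Gaussian sphere of radius r = 0.536 m (r > R, so the entire charge is enclosed).
Q_enc = 33.2 μC = 3.32×10^-5 C.
Gauss's law: E·4πr² = Q_enc/ε₀.
E = |Q_enc|/(4πε₀r²) = (3.32×10^-5)/(4π·8.85×10^-12·(0.536)²) = 1.04e6 N/C.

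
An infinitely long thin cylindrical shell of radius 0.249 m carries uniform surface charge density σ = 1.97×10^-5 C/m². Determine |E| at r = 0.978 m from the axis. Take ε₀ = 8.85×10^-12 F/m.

|E| ≈ 5.67×10^5 N/C

Choose a coaxial cylinder of radius r = 0.978 m (arbitrary length L) as the Gaussian surface (r > 0.249 m).
The whole shell is enclosed: λ_enc = σ·2πR = (1.97×10^-5)·2π·(0.249) = 3.082×10^-5 C/m.
Gauss's law: E·2πrL = λ_enc L/ε₀.
E = |λ_enc|/(2πε₀r) = (3.082×10^-5)/(2π·8.85×10^-12·0.978) = 5.67×10^5 N/C.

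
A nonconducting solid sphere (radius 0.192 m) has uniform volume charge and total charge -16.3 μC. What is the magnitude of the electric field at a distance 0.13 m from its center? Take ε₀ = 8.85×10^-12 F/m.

E = 2.69×10^6 N/C

By spherical symmetry E is radial; choose a Gaussian sphere of radius r = 0.13 m (r < R).
Only the charge within r is enclosed: Q_enc = Q·(r/R)³ = (-16.3 μC)·(0.13 m/0.192 m)³ = -5.06×10^-6 C.
Applying ∮E·dA = Q_enc/ε₀ with Φ = E(4πr²):
E = |Q_enc|/(4πε₀r²) = (5.06e-6)/(4π·8.85×10^-12·(0.13)²) = 2.69×10^6 N/C.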